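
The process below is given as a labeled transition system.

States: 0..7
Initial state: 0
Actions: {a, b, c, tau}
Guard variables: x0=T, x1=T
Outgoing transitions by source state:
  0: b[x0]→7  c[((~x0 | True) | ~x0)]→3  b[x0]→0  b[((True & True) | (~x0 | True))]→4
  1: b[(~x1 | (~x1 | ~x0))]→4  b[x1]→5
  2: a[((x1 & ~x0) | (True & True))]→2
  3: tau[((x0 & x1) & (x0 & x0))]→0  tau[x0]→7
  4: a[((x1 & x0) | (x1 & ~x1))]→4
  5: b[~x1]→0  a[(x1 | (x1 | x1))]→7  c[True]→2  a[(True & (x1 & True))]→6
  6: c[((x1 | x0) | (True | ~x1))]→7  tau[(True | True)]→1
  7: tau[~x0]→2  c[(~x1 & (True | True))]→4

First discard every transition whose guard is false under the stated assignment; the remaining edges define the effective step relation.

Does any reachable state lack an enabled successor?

Answer: DEADLOCK at state 7

Analysis:
R = {0,3,4,7}
  0: b→0  b→4  b→7  c→3  [deg 4]
  3: tau→0  tau→7  [deg 2]
  4: a→4  [deg 1]
  7: ∅  [deadlock]
Path to 7: b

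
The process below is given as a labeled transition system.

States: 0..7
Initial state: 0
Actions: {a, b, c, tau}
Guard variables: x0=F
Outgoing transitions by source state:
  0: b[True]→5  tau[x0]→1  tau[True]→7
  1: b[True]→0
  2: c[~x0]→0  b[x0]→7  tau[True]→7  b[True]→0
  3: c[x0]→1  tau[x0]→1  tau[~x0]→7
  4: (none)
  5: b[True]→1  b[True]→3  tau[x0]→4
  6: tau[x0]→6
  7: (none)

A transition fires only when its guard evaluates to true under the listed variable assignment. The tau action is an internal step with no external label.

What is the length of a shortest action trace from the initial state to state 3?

Answer: 2

Trace:
BFS to 3:
  depth 0: {0}
  depth 1: {5,7}
  depth 2: {1,3}
depth(3)=2, e.g. b·b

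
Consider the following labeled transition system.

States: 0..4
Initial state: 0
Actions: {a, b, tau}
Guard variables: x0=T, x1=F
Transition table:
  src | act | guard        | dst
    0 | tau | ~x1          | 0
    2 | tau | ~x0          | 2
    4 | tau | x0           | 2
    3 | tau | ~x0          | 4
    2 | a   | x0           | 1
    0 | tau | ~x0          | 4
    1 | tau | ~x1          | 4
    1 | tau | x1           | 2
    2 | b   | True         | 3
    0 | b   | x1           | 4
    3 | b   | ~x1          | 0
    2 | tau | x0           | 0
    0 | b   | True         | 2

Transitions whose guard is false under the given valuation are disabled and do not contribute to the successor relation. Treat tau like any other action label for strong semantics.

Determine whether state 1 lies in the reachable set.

8 transition(s) survive guard evaluation.
depth 0: {0}
depth 1: {2}  cumulative {0,2}
depth 2: {1,3}  cumulative {0,1,2,3}
depth 3: {4}  cumulative {0,1,2,3,4}
Reachable = {0,1,2,3,4}
Path to 1: b·a

Answer: REACHABLE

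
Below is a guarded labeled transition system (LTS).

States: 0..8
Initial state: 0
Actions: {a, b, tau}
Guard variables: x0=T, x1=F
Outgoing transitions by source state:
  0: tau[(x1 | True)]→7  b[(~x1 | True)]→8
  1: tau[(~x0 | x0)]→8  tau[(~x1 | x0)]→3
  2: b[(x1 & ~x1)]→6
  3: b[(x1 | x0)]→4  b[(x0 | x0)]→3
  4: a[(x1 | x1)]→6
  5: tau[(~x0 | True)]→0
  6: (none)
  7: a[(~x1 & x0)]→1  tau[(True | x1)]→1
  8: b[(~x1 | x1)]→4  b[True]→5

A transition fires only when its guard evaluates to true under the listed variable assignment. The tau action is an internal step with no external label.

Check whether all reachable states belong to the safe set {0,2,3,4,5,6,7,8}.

Inv-set: {0,2,3,4,5,6,7,8}
Reachable = {0,1,3,4,5,7,8}
  0: ok
  1: VIOLATES
  3: ok
  4: ok
  5: ok
  7: ok
  8: ok
counterexample path to 1: tau·a

Answer: INVARIANT VIOLATED at state 1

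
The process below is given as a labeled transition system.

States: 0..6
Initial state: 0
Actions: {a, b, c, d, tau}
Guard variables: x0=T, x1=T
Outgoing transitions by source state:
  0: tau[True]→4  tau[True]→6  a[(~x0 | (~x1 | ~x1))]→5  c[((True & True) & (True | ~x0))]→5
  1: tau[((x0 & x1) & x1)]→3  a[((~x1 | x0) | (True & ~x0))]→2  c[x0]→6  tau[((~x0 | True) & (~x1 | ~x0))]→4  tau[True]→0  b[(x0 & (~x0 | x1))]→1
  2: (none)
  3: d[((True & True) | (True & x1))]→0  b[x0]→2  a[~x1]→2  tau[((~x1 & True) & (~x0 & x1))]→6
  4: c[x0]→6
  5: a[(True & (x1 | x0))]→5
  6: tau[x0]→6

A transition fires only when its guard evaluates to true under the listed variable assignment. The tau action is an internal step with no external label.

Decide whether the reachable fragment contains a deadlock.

Reachable = {0,4,5,6}
  0: c→5  tau→4  tau→6  [3 exit(s)]
  4: c→6  [1 exit(s)]
  5: a→5  [1 exit(s)]
  6: tau→6  [1 exit(s)]

Answer: DEADLOCK-FREE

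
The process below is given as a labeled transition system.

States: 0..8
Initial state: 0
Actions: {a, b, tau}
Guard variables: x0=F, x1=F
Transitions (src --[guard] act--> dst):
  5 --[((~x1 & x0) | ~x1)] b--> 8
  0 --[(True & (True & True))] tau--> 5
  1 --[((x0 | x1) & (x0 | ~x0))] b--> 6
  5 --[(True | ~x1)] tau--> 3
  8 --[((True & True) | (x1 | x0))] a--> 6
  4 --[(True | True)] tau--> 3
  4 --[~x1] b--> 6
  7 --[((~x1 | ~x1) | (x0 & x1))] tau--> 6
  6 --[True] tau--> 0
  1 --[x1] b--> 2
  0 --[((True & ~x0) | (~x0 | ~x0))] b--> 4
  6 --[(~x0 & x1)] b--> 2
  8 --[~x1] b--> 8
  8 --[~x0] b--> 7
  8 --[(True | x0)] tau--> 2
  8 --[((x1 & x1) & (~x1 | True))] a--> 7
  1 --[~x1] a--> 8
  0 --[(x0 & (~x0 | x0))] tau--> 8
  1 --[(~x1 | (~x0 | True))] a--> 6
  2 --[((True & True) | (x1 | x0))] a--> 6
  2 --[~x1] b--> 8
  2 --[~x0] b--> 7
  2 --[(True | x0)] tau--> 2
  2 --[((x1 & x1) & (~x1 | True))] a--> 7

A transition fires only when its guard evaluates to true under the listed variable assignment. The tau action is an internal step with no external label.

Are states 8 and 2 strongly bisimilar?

Answer: BISIMILAR

Working:
Refine partition for ~:
  π0 = {{0,1,2,3,4,5,6,7,8}}
  π1 = {{0,4,5},{1},{2,8},{3},{6,7}}
  π2 = {{0},{1},{2,8},{3},{4},{5},{6},{7}}
Fixed point at round 3; 8 class(es).
class of 8: {2,8}; class of 2: {2,8}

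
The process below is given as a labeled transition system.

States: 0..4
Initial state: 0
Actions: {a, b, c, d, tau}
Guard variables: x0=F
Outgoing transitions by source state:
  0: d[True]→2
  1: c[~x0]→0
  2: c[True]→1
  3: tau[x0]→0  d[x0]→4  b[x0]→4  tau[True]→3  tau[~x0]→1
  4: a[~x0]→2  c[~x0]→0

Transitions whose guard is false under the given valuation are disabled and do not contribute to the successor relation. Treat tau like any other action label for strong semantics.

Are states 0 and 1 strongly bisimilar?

Answer: NOT BISIMILAR

Working:
Bisimulation quotient by refinement:
  P[0] = {{0,1,2,3,4}}
  P[1] = {{0},{1,2},{3},{4}}
  P[2] = {{0},{1},{2},{3},{4}}
5 equivalence class(es) (converged in 3)
0∈{0}, 1∈{1}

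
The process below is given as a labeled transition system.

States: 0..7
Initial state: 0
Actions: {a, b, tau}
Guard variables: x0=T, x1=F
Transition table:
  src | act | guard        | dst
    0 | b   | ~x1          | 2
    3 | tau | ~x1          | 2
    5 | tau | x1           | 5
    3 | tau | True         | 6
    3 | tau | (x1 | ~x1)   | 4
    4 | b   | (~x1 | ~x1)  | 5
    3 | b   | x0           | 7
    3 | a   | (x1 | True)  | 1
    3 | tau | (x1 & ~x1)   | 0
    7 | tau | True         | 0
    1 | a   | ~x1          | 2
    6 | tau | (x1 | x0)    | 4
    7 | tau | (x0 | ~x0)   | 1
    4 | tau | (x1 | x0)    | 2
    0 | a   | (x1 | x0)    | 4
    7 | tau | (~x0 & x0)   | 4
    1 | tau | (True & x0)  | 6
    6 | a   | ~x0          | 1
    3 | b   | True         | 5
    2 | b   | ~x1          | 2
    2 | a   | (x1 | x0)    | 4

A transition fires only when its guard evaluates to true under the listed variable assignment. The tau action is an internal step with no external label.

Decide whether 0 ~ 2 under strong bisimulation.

Refine partition for ~:
  round 0: {{0,1,2,3,4,5,6,7}}
  round 1: {{0,2},{1},{3},{4},{5},{6,7}}
  round 2: {{0,2},{1},{3},{4},{5},{6},{7}}
stable after 3 split(s): 7 block(s)
class of 0: {0,2}; class of 2: {0,2}

Answer: BISIMILAR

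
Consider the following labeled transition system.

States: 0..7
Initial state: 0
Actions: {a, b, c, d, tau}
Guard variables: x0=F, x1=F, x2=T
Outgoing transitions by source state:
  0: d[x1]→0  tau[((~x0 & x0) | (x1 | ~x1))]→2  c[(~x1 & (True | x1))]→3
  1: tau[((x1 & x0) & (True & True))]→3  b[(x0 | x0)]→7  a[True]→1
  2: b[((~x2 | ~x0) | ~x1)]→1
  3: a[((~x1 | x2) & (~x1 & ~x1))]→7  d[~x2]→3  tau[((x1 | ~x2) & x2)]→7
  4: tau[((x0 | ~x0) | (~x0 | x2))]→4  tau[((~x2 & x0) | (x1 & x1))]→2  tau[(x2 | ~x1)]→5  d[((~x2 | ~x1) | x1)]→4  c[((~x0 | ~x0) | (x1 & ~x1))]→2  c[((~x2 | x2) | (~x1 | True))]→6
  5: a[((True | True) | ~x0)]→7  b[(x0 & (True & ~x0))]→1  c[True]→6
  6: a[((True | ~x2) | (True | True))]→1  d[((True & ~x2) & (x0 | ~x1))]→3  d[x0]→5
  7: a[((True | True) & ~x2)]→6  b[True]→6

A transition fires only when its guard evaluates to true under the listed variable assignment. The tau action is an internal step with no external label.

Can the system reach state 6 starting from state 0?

14 transition(s) survive guard evaluation.
L0 = {0}
L1 = {2,3}  now seen {0,2,3}
L2 = {1,7}  now seen {0,1,2,3,7}
L3 = {6}  now seen {0,1,2,3,6,7}
Reach set: {0,1,2,3,6,7}
witness 6: c·a·b

Answer: REACHABLE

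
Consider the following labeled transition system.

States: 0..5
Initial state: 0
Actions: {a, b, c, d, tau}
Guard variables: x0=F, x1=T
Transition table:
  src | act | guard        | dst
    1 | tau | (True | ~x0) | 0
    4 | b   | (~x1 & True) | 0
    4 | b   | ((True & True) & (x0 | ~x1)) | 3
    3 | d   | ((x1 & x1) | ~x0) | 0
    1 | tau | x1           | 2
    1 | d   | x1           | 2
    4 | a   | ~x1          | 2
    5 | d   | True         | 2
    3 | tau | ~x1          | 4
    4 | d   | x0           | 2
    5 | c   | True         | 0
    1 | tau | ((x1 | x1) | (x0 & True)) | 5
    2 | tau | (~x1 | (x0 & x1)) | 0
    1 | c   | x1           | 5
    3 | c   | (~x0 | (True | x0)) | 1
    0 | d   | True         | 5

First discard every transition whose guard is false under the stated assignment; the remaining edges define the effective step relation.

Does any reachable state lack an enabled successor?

Answer: DEADLOCK at state 2

Working:
Reachable = {0,2,5}
  0: d→5  [deg 1]
  2: ∅  [no exit]
  5: c→0  d→2  [deg 2]
trace reaching 2: d·d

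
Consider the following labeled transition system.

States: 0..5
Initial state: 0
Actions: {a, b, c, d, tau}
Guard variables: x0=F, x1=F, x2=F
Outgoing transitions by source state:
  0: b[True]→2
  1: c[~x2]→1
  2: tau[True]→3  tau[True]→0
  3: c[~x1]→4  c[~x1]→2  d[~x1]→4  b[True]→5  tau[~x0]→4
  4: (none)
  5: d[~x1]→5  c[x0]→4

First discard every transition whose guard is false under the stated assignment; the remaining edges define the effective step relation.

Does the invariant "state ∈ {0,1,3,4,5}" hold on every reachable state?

Allowed set {0,1,3,4,5}
Reach set: {0,2,3,4,5}
  0: ok
  2: VIOLATES
  3: ok
  4: ok
  5: ok
counterexample path to 2: b

Answer: INVARIANT VIOLATED at state 2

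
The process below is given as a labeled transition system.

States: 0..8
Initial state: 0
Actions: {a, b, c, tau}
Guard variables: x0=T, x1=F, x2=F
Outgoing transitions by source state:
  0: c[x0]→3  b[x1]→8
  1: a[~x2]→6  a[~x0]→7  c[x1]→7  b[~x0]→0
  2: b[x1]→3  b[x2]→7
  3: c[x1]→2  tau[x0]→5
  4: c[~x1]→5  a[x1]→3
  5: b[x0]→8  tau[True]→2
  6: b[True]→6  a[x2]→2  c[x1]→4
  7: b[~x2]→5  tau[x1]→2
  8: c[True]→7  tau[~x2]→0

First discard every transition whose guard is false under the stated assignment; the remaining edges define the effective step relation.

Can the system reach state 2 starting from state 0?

Answer: REACHABLE

Analysis:
Guard filter leaves 10 enabled edge(s).
Layer 0: {0}
Layer 1: {3}  cumulative {0,3}
Layer 2: {5}  cumulative {0,3,5}
Layer 3: {2,8}  cumulative {0,2,3,5,8}
Layer 4: {7}  cumulative {0,2,3,5,7,8}
Reachable = {0,2,3,5,7,8}
Path to 2: c·tau·tau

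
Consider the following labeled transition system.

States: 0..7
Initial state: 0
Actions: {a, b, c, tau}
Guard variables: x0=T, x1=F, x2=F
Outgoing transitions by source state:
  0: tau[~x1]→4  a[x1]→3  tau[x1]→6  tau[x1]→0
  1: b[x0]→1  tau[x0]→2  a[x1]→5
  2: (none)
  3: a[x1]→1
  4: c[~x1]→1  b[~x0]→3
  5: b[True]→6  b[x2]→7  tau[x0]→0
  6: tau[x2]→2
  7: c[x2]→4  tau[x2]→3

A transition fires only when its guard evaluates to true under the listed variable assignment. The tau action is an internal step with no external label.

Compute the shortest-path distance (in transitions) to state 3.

Breadth-first toward 3:
  L0 = {0}
  L1 = {4}
  L2 = {1}
  L3 = {2}
3 never appears.

Answer: UNREACHABLE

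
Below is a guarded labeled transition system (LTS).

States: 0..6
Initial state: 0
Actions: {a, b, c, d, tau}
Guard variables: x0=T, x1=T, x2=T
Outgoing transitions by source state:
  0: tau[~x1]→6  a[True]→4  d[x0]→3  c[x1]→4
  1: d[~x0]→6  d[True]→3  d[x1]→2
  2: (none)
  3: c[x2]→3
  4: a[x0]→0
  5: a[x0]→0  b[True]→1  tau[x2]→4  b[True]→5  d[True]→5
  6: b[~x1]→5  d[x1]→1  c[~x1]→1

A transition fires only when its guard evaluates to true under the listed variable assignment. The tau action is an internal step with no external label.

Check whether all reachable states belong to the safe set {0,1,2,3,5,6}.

Answer: INVARIANT VIOLATED at state 4

Trace:
Inv-set: {0,1,2,3,5,6}
Reach set: {0,3,4}
  0: ok
  3: ok
  4: outside
counterexample path to 4: a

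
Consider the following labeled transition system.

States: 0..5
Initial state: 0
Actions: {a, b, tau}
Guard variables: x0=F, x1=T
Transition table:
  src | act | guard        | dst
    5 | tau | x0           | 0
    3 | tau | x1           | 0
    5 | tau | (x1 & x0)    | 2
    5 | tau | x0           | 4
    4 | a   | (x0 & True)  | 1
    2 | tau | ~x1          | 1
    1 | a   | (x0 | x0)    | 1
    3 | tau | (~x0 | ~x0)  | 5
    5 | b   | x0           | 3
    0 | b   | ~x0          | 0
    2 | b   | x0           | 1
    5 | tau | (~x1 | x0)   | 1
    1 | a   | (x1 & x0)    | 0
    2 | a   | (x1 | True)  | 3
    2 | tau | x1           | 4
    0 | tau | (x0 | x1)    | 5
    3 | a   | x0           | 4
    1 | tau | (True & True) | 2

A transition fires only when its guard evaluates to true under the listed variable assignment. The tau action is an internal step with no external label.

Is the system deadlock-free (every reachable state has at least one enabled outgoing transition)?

Reach set: {0,5}
  0: b→0  tau→5  [2 exit(s)]
  5: ∅  [deadlock]
witness 5: tau

Answer: DEADLOCK at state 5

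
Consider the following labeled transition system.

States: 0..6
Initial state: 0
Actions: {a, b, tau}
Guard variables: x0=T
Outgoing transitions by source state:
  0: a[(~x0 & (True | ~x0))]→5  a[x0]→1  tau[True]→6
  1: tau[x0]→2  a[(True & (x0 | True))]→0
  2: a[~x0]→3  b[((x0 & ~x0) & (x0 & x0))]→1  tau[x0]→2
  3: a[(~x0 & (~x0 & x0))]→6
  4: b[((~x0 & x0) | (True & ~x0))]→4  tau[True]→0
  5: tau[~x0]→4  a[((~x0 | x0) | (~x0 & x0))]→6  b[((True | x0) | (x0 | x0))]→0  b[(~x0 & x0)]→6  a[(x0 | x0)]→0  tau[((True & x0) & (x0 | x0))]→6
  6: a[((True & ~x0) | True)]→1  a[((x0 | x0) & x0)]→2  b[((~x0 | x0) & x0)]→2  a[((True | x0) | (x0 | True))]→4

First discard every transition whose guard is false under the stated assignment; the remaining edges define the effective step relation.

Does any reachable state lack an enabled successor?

Answer: DEADLOCK-FREE

Analysis:
Reachable = {0,1,2,4,6}
  0: a→1  tau→6  [2 out]
  1: a→0  tau→2  [2 out]
  2: tau→2  [1 out]
  4: tau→0  [1 out]
  6: a→1  a→2  a→4  b→2  [4 out]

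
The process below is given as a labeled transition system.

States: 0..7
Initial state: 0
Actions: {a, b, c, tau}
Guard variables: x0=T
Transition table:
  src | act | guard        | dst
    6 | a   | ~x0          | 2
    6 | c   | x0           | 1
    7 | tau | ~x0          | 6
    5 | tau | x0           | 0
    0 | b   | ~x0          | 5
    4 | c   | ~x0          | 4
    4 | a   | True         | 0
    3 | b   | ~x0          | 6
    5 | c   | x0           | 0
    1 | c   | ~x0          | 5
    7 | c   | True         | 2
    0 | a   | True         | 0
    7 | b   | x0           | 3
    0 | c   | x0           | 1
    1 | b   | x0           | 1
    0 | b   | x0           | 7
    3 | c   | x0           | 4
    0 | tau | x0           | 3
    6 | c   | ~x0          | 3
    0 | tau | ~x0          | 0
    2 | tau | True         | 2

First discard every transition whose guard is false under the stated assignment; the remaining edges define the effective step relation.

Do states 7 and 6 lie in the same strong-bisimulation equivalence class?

Refine partition for ~:
  round 0: {{0,1,2,3,4,5,6,7}}
  round 1: {{0},{1},{2},{3,6},{4},{5},{7}}
  round 2: {{0},{1},{2},{3},{4},{5},{6},{7}}
stable after 3 split(s): 8 block(s)
[7]={7}  [6]={6}

Answer: NOT BISIMILAR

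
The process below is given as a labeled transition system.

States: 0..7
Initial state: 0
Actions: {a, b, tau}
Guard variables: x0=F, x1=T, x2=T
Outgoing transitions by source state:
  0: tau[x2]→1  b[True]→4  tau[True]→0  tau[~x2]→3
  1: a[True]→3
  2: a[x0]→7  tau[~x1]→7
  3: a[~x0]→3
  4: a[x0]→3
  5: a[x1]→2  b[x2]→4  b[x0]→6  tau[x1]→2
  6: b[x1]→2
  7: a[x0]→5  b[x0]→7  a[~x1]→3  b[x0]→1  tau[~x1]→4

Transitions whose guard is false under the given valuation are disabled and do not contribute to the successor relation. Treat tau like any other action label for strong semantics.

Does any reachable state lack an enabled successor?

R = {0,1,3,4}
  0: b→4  tau→0  tau→1  [3 out]
  1: a→3  [1 out]
  3: a→3  [1 out]
  4: ∅  [no exit]
witness 4: b

Answer: DEADLOCK at state 4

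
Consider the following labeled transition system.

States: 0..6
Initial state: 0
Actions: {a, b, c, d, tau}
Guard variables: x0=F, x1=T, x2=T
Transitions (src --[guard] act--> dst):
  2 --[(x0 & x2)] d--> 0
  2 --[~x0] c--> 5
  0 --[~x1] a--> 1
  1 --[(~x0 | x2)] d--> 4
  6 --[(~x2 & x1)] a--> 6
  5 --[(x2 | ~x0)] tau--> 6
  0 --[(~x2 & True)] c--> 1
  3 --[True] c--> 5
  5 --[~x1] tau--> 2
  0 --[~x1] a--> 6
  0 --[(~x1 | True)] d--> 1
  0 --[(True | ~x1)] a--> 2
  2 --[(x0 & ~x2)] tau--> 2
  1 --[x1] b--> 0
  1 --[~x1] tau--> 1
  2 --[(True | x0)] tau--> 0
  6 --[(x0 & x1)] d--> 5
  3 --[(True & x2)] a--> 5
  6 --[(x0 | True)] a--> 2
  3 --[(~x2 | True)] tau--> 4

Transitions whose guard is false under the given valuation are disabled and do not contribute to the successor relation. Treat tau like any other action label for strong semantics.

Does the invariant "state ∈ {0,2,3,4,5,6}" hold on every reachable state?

Inv-set: {0,2,3,4,5,6}
Reach set: {0,1,2,4,5,6}
  0: ✓
  1: outside
  2: ✓
  4: ✓
  5: ✓
  6: ✓
counterexample path to 1: d

Answer: INVARIANT VIOLATED at state 1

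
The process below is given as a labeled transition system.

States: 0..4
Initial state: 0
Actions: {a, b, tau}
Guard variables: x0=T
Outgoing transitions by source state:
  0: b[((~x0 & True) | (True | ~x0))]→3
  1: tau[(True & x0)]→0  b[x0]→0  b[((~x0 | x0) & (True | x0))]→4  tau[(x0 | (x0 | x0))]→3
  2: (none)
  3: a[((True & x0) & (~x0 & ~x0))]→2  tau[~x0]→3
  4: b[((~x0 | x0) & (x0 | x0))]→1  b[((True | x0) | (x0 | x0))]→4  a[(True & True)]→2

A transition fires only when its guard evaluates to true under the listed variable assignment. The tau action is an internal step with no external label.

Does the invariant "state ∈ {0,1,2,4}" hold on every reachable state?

Safe = {0,1,2,4}
Reach set: {0,3}
  0: safe
  3: VIOLATES
witness against invariant: b → 3

Answer: INVARIANT VIOLATED at state 3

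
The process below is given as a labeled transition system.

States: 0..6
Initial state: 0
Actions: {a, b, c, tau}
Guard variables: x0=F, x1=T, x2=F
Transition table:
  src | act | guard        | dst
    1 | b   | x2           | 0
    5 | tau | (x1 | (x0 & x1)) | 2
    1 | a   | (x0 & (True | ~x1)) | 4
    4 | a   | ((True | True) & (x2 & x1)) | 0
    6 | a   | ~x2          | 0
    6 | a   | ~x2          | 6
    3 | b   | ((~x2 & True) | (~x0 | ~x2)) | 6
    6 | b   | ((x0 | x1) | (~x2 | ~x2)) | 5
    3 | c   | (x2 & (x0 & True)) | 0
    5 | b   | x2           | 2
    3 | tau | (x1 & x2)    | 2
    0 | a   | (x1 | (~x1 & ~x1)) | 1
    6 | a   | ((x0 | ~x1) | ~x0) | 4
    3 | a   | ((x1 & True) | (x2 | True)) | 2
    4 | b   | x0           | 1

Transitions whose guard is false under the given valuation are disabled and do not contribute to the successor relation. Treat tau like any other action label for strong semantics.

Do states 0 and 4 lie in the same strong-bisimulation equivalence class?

Compute ~ classes (split until stable):
  round 0: {{0,1,2,3,4,5,6}}
  round 1: {{0},{1,2,4},{3,6},{5}}
  round 2: {{0},{1,2,4},{3},{5},{6}}
Fixed point at round 3; 5 class(es).
[0]={0}  [4]={1,2,4}

Answer: NOT BISIMILAR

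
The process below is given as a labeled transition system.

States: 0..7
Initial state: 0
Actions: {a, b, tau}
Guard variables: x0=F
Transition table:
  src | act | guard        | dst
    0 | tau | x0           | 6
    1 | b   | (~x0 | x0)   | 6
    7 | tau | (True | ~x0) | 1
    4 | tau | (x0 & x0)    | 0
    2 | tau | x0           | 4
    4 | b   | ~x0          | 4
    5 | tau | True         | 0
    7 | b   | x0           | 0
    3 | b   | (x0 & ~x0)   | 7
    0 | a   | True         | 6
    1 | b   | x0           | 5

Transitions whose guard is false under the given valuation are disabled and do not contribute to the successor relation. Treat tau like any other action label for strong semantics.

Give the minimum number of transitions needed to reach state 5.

Layered search for 5:
  Layer 0: {0}
  Layer 1: {6}
5 never appears.

Answer: UNREACHABLE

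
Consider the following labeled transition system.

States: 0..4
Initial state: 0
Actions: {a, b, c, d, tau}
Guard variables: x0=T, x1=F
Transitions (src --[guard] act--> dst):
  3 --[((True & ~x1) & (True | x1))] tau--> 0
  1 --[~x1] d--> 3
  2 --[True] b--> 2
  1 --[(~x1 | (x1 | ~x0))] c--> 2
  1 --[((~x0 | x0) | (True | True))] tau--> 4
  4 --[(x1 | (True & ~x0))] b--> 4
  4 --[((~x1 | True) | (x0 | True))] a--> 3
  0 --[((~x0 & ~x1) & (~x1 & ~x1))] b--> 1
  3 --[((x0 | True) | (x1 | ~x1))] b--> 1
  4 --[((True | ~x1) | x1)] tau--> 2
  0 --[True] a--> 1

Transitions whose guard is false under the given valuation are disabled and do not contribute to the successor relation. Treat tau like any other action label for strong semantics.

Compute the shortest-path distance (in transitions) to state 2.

Layered search for 2:
  L0 = {0}
  L1 = {1}
  L2 = {2,3,4}
first hit 2 at d=2 via a·c

Answer: 2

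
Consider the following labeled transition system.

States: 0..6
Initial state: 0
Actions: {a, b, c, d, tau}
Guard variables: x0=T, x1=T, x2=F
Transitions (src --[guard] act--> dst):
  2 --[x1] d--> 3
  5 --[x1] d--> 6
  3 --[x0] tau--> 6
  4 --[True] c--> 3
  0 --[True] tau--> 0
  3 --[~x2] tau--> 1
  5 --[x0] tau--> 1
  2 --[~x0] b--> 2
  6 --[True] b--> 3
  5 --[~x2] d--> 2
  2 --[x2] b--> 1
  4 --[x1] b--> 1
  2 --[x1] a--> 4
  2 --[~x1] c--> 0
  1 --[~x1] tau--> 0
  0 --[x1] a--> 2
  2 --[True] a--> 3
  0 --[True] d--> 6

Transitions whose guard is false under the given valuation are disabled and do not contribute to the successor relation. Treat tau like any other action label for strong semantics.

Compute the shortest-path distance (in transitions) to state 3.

Layered search for 3:
  depth 0: {0}
  depth 1: {2,6}
  depth 2: {3,4}
depth(3)=2, e.g. a·a

Answer: 2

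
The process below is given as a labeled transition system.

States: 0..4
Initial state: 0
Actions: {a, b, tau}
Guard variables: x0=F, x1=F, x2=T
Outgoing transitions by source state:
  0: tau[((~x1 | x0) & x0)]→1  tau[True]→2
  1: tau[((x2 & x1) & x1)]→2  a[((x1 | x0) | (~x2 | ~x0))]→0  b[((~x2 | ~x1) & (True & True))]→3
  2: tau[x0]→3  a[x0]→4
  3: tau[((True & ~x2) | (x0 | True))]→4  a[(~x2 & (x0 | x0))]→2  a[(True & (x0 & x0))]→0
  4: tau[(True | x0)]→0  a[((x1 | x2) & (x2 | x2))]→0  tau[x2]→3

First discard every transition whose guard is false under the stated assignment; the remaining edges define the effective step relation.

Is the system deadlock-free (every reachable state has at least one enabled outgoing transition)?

Reachable = {0,2}
  0: tau→2  [deg 1]
  2: ∅  [STUCK]
witness 2: tau

Answer: DEADLOCK at state 2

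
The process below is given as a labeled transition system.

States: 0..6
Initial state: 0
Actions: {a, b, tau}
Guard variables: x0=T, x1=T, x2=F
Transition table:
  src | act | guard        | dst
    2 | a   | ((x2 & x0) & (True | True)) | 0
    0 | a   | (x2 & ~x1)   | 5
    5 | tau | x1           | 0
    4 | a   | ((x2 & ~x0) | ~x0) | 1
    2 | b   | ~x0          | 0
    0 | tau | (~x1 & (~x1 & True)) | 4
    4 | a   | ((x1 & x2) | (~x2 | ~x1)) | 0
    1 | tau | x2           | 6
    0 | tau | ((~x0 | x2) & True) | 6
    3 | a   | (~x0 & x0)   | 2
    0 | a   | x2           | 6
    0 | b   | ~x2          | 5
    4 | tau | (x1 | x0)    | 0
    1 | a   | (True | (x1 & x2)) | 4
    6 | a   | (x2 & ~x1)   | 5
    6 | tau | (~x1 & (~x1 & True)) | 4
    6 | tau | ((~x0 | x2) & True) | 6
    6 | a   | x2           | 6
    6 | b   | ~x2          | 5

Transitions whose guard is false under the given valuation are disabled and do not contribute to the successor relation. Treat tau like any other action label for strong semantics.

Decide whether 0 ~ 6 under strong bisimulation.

Answer: BISIMILAR

Working:
Refine partition for ~:
  round 0: {{0,1,2,3,4,5,6}}
  round 1: {{0,6},{1},{2,3},{4},{5}}
stable after 2 split(s): 5 block(s)
[0]={0,6}  [6]={0,6}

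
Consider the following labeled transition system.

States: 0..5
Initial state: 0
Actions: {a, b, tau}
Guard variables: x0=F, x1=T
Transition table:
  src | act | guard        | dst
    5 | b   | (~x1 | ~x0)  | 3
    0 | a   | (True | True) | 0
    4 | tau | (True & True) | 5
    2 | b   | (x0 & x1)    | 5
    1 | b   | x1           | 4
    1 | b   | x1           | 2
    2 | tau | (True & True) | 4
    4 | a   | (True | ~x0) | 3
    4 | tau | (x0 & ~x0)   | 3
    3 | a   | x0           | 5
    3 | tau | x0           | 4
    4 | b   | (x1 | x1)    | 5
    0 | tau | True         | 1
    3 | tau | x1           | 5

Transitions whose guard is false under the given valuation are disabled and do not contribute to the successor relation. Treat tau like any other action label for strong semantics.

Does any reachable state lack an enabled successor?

R = {0,1,2,3,4,5}
  0: a→0  tau→1  [2 exit(s)]
  1: b→2  b→4  [2 exit(s)]
  2: tau→4  [1 exit(s)]
  3: tau→5  [1 exit(s)]
  4: a→3  b→5  tau→5  [3 exit(s)]
  5: b→3  [1 exit(s)]

Answer: DEADLOCK-FREE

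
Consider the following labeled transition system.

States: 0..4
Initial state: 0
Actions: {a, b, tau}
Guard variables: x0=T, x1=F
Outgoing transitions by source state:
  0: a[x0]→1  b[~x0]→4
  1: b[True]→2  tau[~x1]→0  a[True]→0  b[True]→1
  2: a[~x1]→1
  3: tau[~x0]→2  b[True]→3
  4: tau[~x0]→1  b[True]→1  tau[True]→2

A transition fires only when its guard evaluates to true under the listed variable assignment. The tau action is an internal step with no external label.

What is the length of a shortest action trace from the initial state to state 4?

BFS to 4:
  L0 = {0}
  L1 = {1}
  L2 = {2}
4 never appears.

Answer: UNREACHABLE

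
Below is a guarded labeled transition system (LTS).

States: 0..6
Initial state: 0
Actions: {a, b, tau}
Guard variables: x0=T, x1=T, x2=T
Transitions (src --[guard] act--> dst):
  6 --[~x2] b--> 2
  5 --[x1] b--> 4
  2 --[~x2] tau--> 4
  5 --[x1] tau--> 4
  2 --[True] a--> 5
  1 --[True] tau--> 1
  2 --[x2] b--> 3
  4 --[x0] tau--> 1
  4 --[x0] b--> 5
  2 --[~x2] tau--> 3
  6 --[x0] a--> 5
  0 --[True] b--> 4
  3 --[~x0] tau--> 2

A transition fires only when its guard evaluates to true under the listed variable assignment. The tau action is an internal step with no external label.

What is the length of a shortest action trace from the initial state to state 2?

Answer: UNREACHABLE

Trace:
BFS to 2:
  L0 = {0}
  L1 = {4}
  L2 = {1,5}
2 never appears.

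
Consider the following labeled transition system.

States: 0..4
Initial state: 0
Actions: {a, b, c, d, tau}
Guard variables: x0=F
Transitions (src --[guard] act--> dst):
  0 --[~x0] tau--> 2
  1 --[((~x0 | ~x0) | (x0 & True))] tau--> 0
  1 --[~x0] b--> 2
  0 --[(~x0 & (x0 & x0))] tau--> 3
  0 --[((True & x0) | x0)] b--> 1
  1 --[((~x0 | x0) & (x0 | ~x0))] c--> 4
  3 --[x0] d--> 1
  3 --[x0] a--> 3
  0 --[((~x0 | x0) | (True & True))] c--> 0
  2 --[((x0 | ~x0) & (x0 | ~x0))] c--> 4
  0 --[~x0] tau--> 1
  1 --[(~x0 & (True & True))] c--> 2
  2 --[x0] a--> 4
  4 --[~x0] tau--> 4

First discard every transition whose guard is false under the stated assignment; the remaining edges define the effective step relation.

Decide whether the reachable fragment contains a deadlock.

Answer: DEADLOCK-FREE

Analysis:
Reach set: {0,1,2,4}
  0: c→0  tau→1  tau→2  [3 exit(s)]
  1: b→2  c→2  c→4  tau→0  [4 exit(s)]
  2: c→4  [1 exit(s)]
  4: tau→4  [1 exit(s)]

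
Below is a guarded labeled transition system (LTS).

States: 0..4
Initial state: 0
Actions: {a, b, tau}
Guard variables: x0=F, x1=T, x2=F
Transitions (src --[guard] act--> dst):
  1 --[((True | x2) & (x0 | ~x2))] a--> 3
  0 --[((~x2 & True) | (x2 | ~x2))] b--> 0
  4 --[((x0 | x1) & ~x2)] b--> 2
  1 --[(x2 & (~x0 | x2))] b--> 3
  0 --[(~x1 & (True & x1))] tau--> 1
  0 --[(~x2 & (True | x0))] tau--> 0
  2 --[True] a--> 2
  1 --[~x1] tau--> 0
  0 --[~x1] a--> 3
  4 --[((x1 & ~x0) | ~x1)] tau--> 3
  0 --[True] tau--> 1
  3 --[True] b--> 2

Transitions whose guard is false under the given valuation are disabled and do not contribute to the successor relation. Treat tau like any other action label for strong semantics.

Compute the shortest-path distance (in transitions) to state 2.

BFS to 2:
  depth 0: {0}
  depth 1: {1}
  depth 2: {3}
  depth 3: {2}
2 enters at depth 3; path tau·a·b

Answer: 3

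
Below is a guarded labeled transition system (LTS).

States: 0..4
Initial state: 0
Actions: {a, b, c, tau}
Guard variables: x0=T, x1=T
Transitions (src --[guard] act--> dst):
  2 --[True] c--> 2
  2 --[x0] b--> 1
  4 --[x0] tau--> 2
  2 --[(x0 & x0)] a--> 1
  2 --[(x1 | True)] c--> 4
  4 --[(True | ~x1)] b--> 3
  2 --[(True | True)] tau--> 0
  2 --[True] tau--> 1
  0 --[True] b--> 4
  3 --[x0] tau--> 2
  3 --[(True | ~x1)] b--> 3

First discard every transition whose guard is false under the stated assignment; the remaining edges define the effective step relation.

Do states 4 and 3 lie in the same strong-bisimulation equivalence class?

Bisimulation quotient by refinement:
  round 0: {{0,1,2,3,4}}
  round 1: {{0},{1},{2},{3,4}}
stable after 2 split(s): 4 block(s)
4∈{3,4}, 3∈{3,4}

Answer: BISIMILAR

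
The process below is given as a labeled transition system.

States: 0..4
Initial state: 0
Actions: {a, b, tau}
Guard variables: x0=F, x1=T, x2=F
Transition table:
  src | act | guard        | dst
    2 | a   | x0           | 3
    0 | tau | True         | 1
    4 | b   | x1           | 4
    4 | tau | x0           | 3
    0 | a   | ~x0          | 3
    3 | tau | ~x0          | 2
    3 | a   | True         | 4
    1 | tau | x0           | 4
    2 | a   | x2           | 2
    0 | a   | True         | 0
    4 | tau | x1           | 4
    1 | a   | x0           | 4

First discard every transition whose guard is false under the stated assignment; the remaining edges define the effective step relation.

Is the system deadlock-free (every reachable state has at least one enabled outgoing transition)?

R = {0,1,2,3,4}
  0: a→0  a→3  tau→1  [deg 3]
  1: ∅  [deadlock]
  2: ∅  [deadlock]
  3: a→4  tau→2  [deg 2]
  4: b→4  tau→4  [deg 2]
witness 1: tau

Answer: DEADLOCK at state 1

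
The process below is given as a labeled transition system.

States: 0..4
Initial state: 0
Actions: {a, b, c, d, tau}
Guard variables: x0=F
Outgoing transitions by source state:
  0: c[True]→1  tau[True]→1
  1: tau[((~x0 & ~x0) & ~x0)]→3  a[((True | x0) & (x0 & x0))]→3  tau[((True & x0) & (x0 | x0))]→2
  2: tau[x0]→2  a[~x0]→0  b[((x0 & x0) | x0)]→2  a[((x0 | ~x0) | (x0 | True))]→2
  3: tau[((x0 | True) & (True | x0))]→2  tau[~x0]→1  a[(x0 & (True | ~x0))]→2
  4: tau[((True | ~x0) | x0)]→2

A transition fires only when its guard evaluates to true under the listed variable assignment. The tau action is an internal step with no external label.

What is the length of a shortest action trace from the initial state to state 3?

Answer: 2

Trace:
BFS to 3:
  L0 = {0}
  L1 = {1}
  L2 = {3}
depth(3)=2, e.g. c·tau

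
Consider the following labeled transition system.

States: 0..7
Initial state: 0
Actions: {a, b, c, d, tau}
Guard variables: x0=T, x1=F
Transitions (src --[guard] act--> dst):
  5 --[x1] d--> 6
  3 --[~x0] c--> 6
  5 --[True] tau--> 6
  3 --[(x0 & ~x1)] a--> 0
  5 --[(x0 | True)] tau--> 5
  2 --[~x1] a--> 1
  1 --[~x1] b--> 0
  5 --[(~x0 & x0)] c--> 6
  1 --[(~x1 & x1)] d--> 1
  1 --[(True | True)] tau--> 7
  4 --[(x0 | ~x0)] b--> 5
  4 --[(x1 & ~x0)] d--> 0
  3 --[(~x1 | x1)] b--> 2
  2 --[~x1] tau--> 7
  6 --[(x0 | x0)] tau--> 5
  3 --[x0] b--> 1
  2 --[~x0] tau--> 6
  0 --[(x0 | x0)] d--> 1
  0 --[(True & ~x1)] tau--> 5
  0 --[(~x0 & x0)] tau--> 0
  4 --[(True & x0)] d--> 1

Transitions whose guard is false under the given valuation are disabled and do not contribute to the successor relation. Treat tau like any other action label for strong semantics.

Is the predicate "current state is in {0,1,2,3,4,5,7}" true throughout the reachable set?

Answer: INVARIANT VIOLATED at state 6

Working:
Inv-set: {0,1,2,3,4,5,7}
R = {0,1,5,6,7}
  0: ok
  1: ok
  5: ok
  6: VIOLATES
  7: ok
counterexample path to 6: tau·tau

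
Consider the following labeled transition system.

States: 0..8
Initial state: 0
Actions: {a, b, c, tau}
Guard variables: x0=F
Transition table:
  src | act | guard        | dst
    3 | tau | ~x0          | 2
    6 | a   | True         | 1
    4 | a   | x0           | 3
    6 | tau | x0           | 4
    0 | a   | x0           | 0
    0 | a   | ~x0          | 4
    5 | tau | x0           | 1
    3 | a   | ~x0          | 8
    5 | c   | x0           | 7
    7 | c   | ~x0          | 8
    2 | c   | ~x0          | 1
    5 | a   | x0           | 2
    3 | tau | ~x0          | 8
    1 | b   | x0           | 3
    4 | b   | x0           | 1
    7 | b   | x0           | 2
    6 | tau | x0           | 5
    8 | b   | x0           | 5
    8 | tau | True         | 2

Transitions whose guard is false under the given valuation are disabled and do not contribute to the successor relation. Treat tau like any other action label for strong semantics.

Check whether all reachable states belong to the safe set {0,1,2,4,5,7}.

Answer: INVARIANT HOLDS

Working:
Safe = {0,1,2,4,5,7}
Reachable = {0,4}
  0: ok
  4: ok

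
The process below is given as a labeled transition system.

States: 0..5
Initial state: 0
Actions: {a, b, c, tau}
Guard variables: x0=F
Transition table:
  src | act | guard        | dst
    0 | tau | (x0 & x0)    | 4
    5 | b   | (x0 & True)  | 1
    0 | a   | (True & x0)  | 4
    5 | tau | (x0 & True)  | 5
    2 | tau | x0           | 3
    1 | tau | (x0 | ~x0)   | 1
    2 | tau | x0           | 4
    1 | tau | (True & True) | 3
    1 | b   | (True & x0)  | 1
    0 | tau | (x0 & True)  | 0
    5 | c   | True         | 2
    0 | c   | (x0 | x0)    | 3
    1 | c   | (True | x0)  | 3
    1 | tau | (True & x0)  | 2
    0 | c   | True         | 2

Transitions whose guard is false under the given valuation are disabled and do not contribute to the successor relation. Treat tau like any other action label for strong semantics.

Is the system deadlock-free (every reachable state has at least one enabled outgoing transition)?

Answer: DEADLOCK at state 2

Working:
R = {0,2}
  0: c→2  [1 out]
  2: ∅  [STUCK]
witness 2: c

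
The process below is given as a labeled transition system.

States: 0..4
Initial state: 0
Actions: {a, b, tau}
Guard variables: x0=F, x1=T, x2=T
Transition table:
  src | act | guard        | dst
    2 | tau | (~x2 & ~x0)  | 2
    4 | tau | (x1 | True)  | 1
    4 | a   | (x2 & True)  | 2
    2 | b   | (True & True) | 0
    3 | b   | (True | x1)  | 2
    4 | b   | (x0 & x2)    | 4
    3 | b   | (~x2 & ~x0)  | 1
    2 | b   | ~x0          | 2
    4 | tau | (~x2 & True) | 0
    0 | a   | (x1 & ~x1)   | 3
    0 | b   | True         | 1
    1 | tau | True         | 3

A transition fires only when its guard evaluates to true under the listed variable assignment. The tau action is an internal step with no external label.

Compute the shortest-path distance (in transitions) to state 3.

Answer: 2

Working:
BFS to 3:
  Layer 0: {0}
  Layer 1: {1}
  Layer 2: {3}
3 enters at depth 2; path b·tau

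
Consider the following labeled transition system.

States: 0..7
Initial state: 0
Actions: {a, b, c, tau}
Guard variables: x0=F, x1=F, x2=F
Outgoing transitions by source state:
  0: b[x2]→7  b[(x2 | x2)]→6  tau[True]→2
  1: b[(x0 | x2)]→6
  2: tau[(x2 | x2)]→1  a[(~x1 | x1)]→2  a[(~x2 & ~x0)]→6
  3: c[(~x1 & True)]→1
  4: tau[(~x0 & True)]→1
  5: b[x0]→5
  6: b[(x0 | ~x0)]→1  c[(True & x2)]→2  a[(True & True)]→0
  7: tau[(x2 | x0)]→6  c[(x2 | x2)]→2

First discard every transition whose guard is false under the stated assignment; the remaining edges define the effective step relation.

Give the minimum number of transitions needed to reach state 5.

Answer: UNREACHABLE

Working:
Layered search for 5:
  depth 0: {0}
  depth 1: {2}
  depth 2: {6}
  depth 3: {1}
5 never appears.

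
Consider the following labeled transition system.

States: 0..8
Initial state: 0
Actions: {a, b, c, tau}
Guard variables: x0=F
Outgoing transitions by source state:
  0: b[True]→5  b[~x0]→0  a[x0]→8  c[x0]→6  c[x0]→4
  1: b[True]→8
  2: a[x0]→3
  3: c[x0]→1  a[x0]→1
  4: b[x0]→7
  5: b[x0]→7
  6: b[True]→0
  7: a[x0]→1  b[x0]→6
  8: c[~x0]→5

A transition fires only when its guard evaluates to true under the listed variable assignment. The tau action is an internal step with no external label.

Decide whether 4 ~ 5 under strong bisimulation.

Answer: BISIMILAR

Working:
Compute ~ classes (split until stable):
  round 0: {{0,1,2,3,4,5,6,7,8}}
  round 1: {{0,1,6},{2,3,4,5,7},{8}}
  round 2: {{0},{1},{2,3,4,5,7},{6},{8}}
stable after 3 split(s): 5 block(s)
4∈{2,3,4,5,7}, 5∈{2,3,4,5,7}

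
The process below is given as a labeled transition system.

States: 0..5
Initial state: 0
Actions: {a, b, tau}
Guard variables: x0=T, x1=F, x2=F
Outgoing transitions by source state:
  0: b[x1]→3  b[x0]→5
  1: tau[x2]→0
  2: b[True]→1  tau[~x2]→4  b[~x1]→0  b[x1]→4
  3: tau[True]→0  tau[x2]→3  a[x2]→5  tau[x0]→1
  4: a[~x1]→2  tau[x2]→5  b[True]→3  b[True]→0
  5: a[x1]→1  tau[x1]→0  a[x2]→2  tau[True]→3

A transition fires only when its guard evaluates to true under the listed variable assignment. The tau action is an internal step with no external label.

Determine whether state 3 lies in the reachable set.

Guard filter leaves 10 enabled edge(s).
Layer 0: {0}
Layer 1: {5}  total {0,5}
Layer 2: {3}  total {0,3,5}
Layer 3: {1}  total {0,1,3,5}
R = {0,1,3,5}
witness 3: b·tau

Answer: REACHABLE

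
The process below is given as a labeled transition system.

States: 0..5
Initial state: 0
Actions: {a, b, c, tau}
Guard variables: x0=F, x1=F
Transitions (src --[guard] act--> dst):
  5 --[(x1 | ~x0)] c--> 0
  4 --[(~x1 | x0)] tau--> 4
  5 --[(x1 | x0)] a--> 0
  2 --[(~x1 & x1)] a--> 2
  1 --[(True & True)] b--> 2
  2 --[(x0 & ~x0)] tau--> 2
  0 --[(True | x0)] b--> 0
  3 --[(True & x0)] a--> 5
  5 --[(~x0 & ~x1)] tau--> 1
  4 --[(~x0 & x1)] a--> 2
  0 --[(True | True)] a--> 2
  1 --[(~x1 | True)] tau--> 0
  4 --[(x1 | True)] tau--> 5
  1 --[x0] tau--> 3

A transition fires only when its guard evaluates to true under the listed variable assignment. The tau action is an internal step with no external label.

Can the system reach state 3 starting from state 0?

Answer: UNREACHABLE

Working:
8 transition(s) survive guard evaluation.
L0 = {0}
L1 = {2}  cumulative {0,2}
Reach set: {0,2}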